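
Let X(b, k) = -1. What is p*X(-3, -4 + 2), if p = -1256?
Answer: 1256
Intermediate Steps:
p*X(-3, -4 + 2) = -1256*(-1) = 1256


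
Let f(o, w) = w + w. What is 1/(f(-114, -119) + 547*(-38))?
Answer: -1/21024 ≈ -4.7565e-5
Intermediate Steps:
f(o, w) = 2*w
1/(f(-114, -119) + 547*(-38)) = 1/(2*(-119) + 547*(-38)) = 1/(-238 - 20786) = 1/(-21024) = -1/21024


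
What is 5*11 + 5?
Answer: 60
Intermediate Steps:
5*11 + 5 = 55 + 5 = 60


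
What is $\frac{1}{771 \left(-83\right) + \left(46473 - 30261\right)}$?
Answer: $- \frac{1}{47781} \approx -2.0929 \cdot 10^{-5}$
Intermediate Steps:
$\frac{1}{771 \left(-83\right) + \left(46473 - 30261\right)} = \frac{1}{-63993 + 16212} = \frac{1}{-47781} = - \frac{1}{47781}$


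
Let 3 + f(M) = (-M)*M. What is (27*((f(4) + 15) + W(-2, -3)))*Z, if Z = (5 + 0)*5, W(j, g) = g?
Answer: -4725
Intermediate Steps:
f(M) = -3 - M² (f(M) = -3 + (-M)*M = -3 - M²)
Z = 25 (Z = 5*5 = 25)
(27*((f(4) + 15) + W(-2, -3)))*Z = (27*(((-3 - 1*4²) + 15) - 3))*25 = (27*(((-3 - 1*16) + 15) - 3))*25 = (27*(((-3 - 16) + 15) - 3))*25 = (27*((-19 + 15) - 3))*25 = (27*(-4 - 3))*25 = (27*(-7))*25 = -189*25 = -4725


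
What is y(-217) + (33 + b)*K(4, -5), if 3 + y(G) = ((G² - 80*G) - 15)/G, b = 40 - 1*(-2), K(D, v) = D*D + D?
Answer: 260415/217 ≈ 1200.1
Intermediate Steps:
K(D, v) = D + D² (K(D, v) = D² + D = D + D²)
b = 42 (b = 40 + 2 = 42)
y(G) = -3 + (-15 + G² - 80*G)/G (y(G) = -3 + ((G² - 80*G) - 15)/G = -3 + (-15 + G² - 80*G)/G)
y(-217) + (33 + b)*K(4, -5) = (-83 - 217 - 15/(-217)) + (33 + 42)*(4*(1 + 4)) = (-83 - 217 - 15*(-1/217)) + 75*(4*5) = (-83 - 217 + 15/217) + 75*20 = -65085/217 + 1500 = 260415/217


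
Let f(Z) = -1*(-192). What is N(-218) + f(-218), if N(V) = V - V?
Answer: 192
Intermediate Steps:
f(Z) = 192
N(V) = 0
N(-218) + f(-218) = 0 + 192 = 192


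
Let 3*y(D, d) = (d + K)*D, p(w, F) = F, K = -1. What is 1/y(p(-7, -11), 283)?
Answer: -1/1034 ≈ -0.00096712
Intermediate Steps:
y(D, d) = D*(-1 + d)/3 (y(D, d) = ((d - 1)*D)/3 = ((-1 + d)*D)/3 = (D*(-1 + d))/3 = D*(-1 + d)/3)
1/y(p(-7, -11), 283) = 1/((⅓)*(-11)*(-1 + 283)) = 1/((⅓)*(-11)*282) = 1/(-1034) = -1/1034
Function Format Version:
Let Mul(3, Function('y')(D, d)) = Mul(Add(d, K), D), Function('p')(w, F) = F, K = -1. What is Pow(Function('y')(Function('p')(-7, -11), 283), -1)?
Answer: Rational(-1, 1034) ≈ -0.00096712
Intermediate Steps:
Function('y')(D, d) = Mul(Rational(1, 3), D, Add(-1, d)) (Function('y')(D, d) = Mul(Rational(1, 3), Mul(Add(d, -1), D)) = Mul(Rational(1, 3), Mul(Add(-1, d), D)) = Mul(Rational(1, 3), Mul(D, Add(-1, d))) = Mul(Rational(1, 3), D, Add(-1, d)))
Pow(Function('y')(Function('p')(-7, -11), 283), -1) = Pow(Mul(Rational(1, 3), -11, Add(-1, 283)), -1) = Pow(Mul(Rational(1, 3), -11, 282), -1) = Pow(-1034, -1) = Rational(-1, 1034)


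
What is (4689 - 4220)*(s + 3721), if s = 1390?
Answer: 2397059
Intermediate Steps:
(4689 - 4220)*(s + 3721) = (4689 - 4220)*(1390 + 3721) = 469*5111 = 2397059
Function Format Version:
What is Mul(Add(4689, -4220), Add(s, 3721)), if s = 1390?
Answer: 2397059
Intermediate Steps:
Mul(Add(4689, -4220), Add(s, 3721)) = Mul(Add(4689, -4220), Add(1390, 3721)) = Mul(469, 5111) = 2397059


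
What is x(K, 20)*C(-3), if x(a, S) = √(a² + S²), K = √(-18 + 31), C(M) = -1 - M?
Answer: 2*√413 ≈ 40.645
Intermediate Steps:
K = √13 ≈ 3.6056
x(a, S) = √(S² + a²)
x(K, 20)*C(-3) = √(20² + (√13)²)*(-1 - 1*(-3)) = √(400 + 13)*(-1 + 3) = √413*2 = 2*√413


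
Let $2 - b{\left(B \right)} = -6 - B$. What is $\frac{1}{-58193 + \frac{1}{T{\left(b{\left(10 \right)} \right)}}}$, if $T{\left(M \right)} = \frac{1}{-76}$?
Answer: $- \frac{1}{58269} \approx -1.7162 \cdot 10^{-5}$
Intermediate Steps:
$b{\left(B \right)} = 8 + B$ ($b{\left(B \right)} = 2 - \left(-6 - B\right) = 2 + \left(6 + B\right) = 8 + B$)
$T{\left(M \right)} = - \frac{1}{76}$
$\frac{1}{-58193 + \frac{1}{T{\left(b{\left(10 \right)} \right)}}} = \frac{1}{-58193 + \frac{1}{- \frac{1}{76}}} = \frac{1}{-58193 - 76} = \frac{1}{-58269} = - \frac{1}{58269}$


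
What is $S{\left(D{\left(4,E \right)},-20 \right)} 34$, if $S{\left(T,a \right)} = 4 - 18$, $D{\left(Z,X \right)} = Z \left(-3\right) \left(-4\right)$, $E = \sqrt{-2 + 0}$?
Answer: $-476$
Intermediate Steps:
$E = i \sqrt{2}$ ($E = \sqrt{-2} = i \sqrt{2} \approx 1.4142 i$)
$D{\left(Z,X \right)} = 12 Z$ ($D{\left(Z,X \right)} = - 3 Z \left(-4\right) = 12 Z$)
$S{\left(T,a \right)} = -14$ ($S{\left(T,a \right)} = 4 - 18 = -14$)
$S{\left(D{\left(4,E \right)},-20 \right)} 34 = \left(-14\right) 34 = -476$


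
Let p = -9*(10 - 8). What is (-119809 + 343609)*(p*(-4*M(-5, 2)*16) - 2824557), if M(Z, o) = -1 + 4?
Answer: -631362403800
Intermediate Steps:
p = -18 (p = -9*2 = -18)
M(Z, o) = 3
(-119809 + 343609)*(p*(-4*M(-5, 2)*16) - 2824557) = (-119809 + 343609)*(-18*(-4*3)*16 - 2824557) = 223800*(-(-216)*16 - 2824557) = 223800*(-18*(-192) - 2824557) = 223800*(3456 - 2824557) = 223800*(-2821101) = -631362403800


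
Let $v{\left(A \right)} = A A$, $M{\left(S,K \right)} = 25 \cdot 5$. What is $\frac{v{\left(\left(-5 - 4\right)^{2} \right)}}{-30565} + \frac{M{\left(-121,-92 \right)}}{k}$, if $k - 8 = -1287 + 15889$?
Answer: $- \frac{18407117}{89310930} \approx -0.2061$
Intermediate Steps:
$M{\left(S,K \right)} = 125$
$v{\left(A \right)} = A^{2}$
$k = 14610$ ($k = 8 + \left(-1287 + 15889\right) = 8 + 14602 = 14610$)
$\frac{v{\left(\left(-5 - 4\right)^{2} \right)}}{-30565} + \frac{M{\left(-121,-92 \right)}}{k} = \frac{\left(\left(-5 - 4\right)^{2}\right)^{2}}{-30565} + \frac{125}{14610} = \left(\left(-9\right)^{2}\right)^{2} \left(- \frac{1}{30565}\right) + 125 \cdot \frac{1}{14610} = 81^{2} \left(- \frac{1}{30565}\right) + \frac{25}{2922} = 6561 \left(- \frac{1}{30565}\right) + \frac{25}{2922} = - \frac{6561}{30565} + \frac{25}{2922} = - \frac{18407117}{89310930}$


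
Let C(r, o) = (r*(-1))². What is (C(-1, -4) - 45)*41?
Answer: -1804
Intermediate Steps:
C(r, o) = r² (C(r, o) = (-r)² = r²)
(C(-1, -4) - 45)*41 = ((-1)² - 45)*41 = (1 - 45)*41 = -44*41 = -1804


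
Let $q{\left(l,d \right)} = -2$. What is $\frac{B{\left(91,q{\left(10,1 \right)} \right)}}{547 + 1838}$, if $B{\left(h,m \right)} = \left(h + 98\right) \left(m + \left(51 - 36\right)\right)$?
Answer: $\frac{273}{265} \approx 1.0302$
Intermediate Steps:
$B{\left(h,m \right)} = \left(15 + m\right) \left(98 + h\right)$ ($B{\left(h,m \right)} = \left(98 + h\right) \left(m + 15\right) = \left(98 + h\right) \left(15 + m\right) = \left(15 + m\right) \left(98 + h\right)$)
$\frac{B{\left(91,q{\left(10,1 \right)} \right)}}{547 + 1838} = \frac{1470 + 15 \cdot 91 + 98 \left(-2\right) + 91 \left(-2\right)}{547 + 1838} = \frac{1470 + 1365 - 196 - 182}{2385} = 2457 \cdot \frac{1}{2385} = \frac{273}{265}$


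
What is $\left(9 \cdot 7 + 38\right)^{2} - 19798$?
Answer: $-9597$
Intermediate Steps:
$\left(9 \cdot 7 + 38\right)^{2} - 19798 = \left(63 + 38\right)^{2} - 19798 = 101^{2} - 19798 = 10201 - 19798 = -9597$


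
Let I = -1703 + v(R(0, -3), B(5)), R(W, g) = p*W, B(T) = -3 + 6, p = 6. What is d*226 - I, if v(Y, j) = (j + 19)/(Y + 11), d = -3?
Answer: 1023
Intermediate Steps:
B(T) = 3
R(W, g) = 6*W
v(Y, j) = (19 + j)/(11 + Y)
I = -1701 (I = -1703 + (19 + 3)/(11 + 6*0) = -1703 + 22/(11 + 0) = -1703 + 22/11 = -1703 + (1/11)*22 = -1703 + 2 = -1701)
d*226 - I = -3*226 - 1*(-1701) = -678 + 1701 = 1023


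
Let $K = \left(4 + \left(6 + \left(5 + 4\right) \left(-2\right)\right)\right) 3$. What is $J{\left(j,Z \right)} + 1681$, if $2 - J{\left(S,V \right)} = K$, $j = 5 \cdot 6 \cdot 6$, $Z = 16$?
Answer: $1707$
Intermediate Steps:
$j = 180$ ($j = 30 \cdot 6 = 180$)
$K = -24$ ($K = \left(4 + \left(6 + 9 \left(-2\right)\right)\right) 3 = \left(4 + \left(6 - 18\right)\right) 3 = \left(4 - 12\right) 3 = \left(-8\right) 3 = -24$)
$J{\left(S,V \right)} = 26$ ($J{\left(S,V \right)} = 2 - -24 = 2 + 24 = 26$)
$J{\left(j,Z \right)} + 1681 = 26 + 1681 = 1707$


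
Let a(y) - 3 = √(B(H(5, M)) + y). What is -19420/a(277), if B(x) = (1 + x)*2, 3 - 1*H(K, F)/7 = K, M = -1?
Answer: 29130/121 - 9710*√251/121 ≈ -1030.6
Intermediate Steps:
H(K, F) = 21 - 7*K
B(x) = 2 + 2*x
a(y) = 3 + √(-26 + y) (a(y) = 3 + √((2 + 2*(21 - 7*5)) + y) = 3 + √((2 + 2*(21 - 35)) + y) = 3 + √((2 + 2*(-14)) + y) = 3 + √((2 - 28) + y) = 3 + √(-26 + y))
-19420/a(277) = -19420/(3 + √(-26 + 277)) = -19420/(3 + √251)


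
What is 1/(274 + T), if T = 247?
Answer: 1/521 ≈ 0.0019194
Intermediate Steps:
1/(274 + T) = 1/(274 + 247) = 1/521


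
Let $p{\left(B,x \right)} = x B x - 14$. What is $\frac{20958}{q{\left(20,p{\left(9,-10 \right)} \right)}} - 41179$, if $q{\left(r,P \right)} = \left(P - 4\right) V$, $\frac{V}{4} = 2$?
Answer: $- \frac{6917573}{168} \approx -41176.0$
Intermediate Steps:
$p{\left(B,x \right)} = -14 + B x^{2}$ ($p{\left(B,x \right)} = B x x - 14 = B x^{2} - 14 = -14 + B x^{2}$)
$V = 8$ ($V = 4 \cdot 2 = 8$)
$q{\left(r,P \right)} = -32 + 8 P$ ($q{\left(r,P \right)} = \left(P - 4\right) 8 = \left(-4 + P\right) 8 = -32 + 8 P$)
$\frac{20958}{q{\left(20,p{\left(9,-10 \right)} \right)}} - 41179 = \frac{20958}{-32 + 8 \left(-14 + 9 \left(-10\right)^{2}\right)} - 41179 = \frac{20958}{-32 + 8 \left(-14 + 9 \cdot 100\right)} - 41179 = \frac{20958}{-32 + 8 \left(-14 + 900\right)} - 41179 = \frac{20958}{-32 + 8 \cdot 886} - 41179 = \frac{20958}{-32 + 7088} - 41179 = \frac{20958}{7056} - 41179 = 20958 \cdot \frac{1}{7056} - 41179 = \frac{499}{168} - 41179 = - \frac{6917573}{168}$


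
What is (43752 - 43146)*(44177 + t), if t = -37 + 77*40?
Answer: 28615320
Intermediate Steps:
t = 3043 (t = -37 + 3080 = 3043)
(43752 - 43146)*(44177 + t) = (43752 - 43146)*(44177 + 3043) = 606*47220 = 28615320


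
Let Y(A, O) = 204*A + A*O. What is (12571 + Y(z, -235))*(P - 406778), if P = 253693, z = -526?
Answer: -4420635545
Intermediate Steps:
(12571 + Y(z, -235))*(P - 406778) = (12571 - 526*(204 - 235))*(253693 - 406778) = (12571 - 526*(-31))*(-153085) = (12571 + 16306)*(-153085) = 28877*(-153085) = -4420635545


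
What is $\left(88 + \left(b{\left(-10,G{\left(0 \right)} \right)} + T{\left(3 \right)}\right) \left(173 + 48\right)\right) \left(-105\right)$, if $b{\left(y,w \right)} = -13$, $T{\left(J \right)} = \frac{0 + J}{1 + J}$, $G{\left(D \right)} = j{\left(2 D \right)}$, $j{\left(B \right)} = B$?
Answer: $\frac{1100085}{4} \approx 2.7502 \cdot 10^{5}$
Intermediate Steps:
$G{\left(D \right)} = 2 D$
$T{\left(J \right)} = \frac{J}{1 + J}$
$\left(88 + \left(b{\left(-10,G{\left(0 \right)} \right)} + T{\left(3 \right)}\right) \left(173 + 48\right)\right) \left(-105\right) = \left(88 + \left(-13 + \frac{3}{1 + 3}\right) \left(173 + 48\right)\right) \left(-105\right) = \left(88 + \left(-13 + \frac{3}{4}\right) 221\right) \left(-105\right) = \left(88 - \frac{10829}{4}\right) \left(-105\right) = \left(- \frac{10477}{4}\right) \left(-105\right) = \frac{1100085}{4}$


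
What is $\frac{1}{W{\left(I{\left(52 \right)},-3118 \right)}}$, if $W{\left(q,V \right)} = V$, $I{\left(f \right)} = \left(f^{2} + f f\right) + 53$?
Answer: $- \frac{1}{3118} \approx -0.00032072$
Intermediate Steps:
$I{\left(f \right)} = 53 + 2 f^{2}$ ($I{\left(f \right)} = \left(f^{2} + f^{2}\right) + 53 = 2 f^{2} + 53 = 53 + 2 f^{2}$)
$\frac{1}{W{\left(I{\left(52 \right)},-3118 \right)}} = \frac{1}{-3118} = - \frac{1}{3118}$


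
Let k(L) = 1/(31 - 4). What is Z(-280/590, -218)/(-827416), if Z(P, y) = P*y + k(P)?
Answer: -164867/1318073688 ≈ -0.00012508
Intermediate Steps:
k(L) = 1/27
Z(P, y) = 1/27 + P*y (Z(P, y) = P*y + 1/27 = 1/27 + P*y)
Z(-280/590, -218)/(-827416) = (1/27 - 280/590*(-218))/(-827416) = (1/27 - 280*1/590*(-218))*(-1/827416) = (1/27 - 28/59*(-218))*(-1/827416) = (1/27 + 6104/59)*(-1/827416) = (164867/1593)*(-1/827416) = -164867/1318073688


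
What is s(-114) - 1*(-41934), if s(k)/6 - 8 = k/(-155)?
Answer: 6507894/155 ≈ 41986.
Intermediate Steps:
s(k) = 48 - 6*k/155 (s(k) = 48 + 6*(k/(-155)) = 48 + 6*(k*(-1/155)) = 48 + 6*(-k/155) = 48 - 6*k/155)
s(-114) - 1*(-41934) = (48 - 6/155*(-114)) - 1*(-41934) = (48 + 684/155) + 41934 = 8124/155 + 41934 = 6507894/155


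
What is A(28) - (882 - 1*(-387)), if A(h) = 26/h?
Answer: -17753/14 ≈ -1268.1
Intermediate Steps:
A(28) - (882 - 1*(-387)) = 26/28 - (882 - 1*(-387)) = 26*(1/28) - (882 + 387) = 13/14 - 1*1269 = 13/14 - 1269 = -17753/14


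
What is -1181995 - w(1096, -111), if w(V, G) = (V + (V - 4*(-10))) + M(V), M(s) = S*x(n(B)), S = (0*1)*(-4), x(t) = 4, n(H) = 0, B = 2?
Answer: -1184227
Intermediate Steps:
S = 0 (S = 0*(-4) = 0)
M(s) = 0 (M(s) = 0*4 = 0)
w(V, G) = 40 + 2*V (w(V, G) = (V + (V - 4*(-10))) + 0 = (V + (V + 40)) + 0 = (V + (40 + V)) + 0 = (40 + 2*V) + 0 = 40 + 2*V)
-1181995 - w(1096, -111) = -1181995 - (40 + 2*1096) = -1181995 - (40 + 2192) = -1181995 - 1*2232 = -1181995 - 2232 = -1184227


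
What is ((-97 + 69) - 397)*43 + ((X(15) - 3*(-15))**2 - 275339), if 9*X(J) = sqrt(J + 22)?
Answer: -23618672/81 + 10*sqrt(37) ≈ -2.9153e+5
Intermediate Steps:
X(J) = sqrt(22 + J)/9 (X(J) = sqrt(J + 22)/9 = sqrt(22 + J)/9)
((-97 + 69) - 397)*43 + ((X(15) - 3*(-15))**2 - 275339) = ((-97 + 69) - 397)*43 + ((sqrt(22 + 15)/9 - 3*(-15))**2 - 275339) = (-28 - 397)*43 + ((sqrt(37)/9 + 45)**2 - 275339) = -425*43 + ((45 + sqrt(37)/9)**2 - 275339) = -18275 + (-275339 + (45 + sqrt(37)/9)**2) = -293614 + (45 + sqrt(37)/9)**2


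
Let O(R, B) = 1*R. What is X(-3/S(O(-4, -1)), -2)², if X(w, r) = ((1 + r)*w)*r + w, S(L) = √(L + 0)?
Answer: -81/4 ≈ -20.250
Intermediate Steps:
O(R, B) = R
S(L) = √L
X(w, r) = w + r*w*(1 + r) (X(w, r) = (w*(1 + r))*r + w = r*w*(1 + r) + w = w + r*w*(1 + r))
X(-3/S(O(-4, -1)), -2)² = ((-3*(-I/2))*(1 - 2 + (-2)²))² = ((-3*(-I/2))*(1 - 2 + 4))² = (-(-3)*I/2*3)² = ((3*I/2)*3)² = (9*I/2)² = -81/4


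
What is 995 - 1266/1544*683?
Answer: 335801/772 ≈ 434.98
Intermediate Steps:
995 - 1266/1544*683 = 995 - 1266*1/1544*683 = 995 - 633/772*683 = 995 - 432339/772 = 335801/772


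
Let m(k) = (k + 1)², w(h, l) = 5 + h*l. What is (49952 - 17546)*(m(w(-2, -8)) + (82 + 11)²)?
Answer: 295963998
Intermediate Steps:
m(k) = (1 + k)²
(49952 - 17546)*(m(w(-2, -8)) + (82 + 11)²) = (49952 - 17546)*((1 + (5 - 2*(-8)))² + (82 + 11)²) = 32406*((1 + (5 + 16))² + 93²) = 32406*((1 + 21)² + 8649) = 32406*(22² + 8649) = 32406*(484 + 8649) = 32406*9133 = 295963998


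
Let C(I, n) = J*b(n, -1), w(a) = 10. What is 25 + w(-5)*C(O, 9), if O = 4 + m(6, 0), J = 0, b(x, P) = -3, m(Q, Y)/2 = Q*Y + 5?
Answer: 25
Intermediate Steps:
m(Q, Y) = 10 + 2*Q*Y (m(Q, Y) = 2*(Q*Y + 5) = 2*(5 + Q*Y) = 10 + 2*Q*Y)
O = 14 (O = 4 + (10 + 2*6*0) = 4 + (10 + 0) = 4 + 10 = 14)
C(I, n) = 0 (C(I, n) = 0*(-3) = 0)
25 + w(-5)*C(O, 9) = 25 + 10*0 = 25 + 0 = 25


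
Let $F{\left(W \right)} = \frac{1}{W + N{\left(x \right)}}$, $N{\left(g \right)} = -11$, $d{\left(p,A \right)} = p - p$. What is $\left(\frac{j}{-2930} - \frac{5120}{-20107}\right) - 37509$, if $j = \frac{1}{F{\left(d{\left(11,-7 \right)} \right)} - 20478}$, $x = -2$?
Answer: $- \frac{497770996030381233}{13270798349090} \approx -37509.0$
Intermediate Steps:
$d{\left(p,A \right)} = 0$
$F{\left(W \right)} = \frac{1}{-11 + W}$ ($F{\left(W \right)} = \frac{1}{W - 11} = \frac{1}{-11 + W}$)
$j = - \frac{11}{225259}$ ($j = \frac{1}{\frac{1}{-11 + 0} - 20478} = \frac{1}{\frac{1}{-11} - 20478} = \frac{1}{- \frac{1}{11} - 20478} = \frac{1}{- \frac{225259}{11}} = - \frac{11}{225259} \approx -4.8833 \cdot 10^{-5}$)
$\left(\frac{j}{-2930} - \frac{5120}{-20107}\right) - 37509 = \left(- \frac{11}{225259 \left(-2930\right)} - \frac{5120}{-20107}\right) - 37509 = \left(\left(- \frac{11}{225259}\right) \left(- \frac{1}{2930}\right) - - \frac{5120}{20107}\right) - 37509 = \left(\frac{11}{660008870} + \frac{5120}{20107}\right) - 37509 = \frac{3379245635577}{13270798349090} - 37509 = - \frac{497770996030381233}{13270798349090}$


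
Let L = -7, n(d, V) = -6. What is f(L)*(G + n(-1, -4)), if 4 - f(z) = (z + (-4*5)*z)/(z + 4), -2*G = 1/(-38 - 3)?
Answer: -71195/246 ≈ -289.41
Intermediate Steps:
G = 1/82 (G = -1/(2*(-38 - 3)) = -½/(-41) = -½*(-1/41) = 1/82 ≈ 0.012195)
f(z) = 4 + 19*z/(4 + z) (f(z) = 4 - (z + (-4*5)*z)/(z + 4) = 4 - (z - 20*z)/(4 + z) = 4 - (-19*z)/(4 + z) = 4 - (-19)*z/(4 + z) = 4 + 19*z/(4 + z))
f(L)*(G + n(-1, -4)) = ((16 + 23*(-7))/(4 - 7))*(1/82 - 6) = ((16 - 161)/(-3))*(-491/82) = -⅓*(-145)*(-491/82) = (145/3)*(-491/82) = -71195/246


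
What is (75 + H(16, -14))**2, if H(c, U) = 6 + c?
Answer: 9409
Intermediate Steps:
(75 + H(16, -14))**2 = (75 + (6 + 16))**2 = (75 + 22)**2 = 97**2 = 9409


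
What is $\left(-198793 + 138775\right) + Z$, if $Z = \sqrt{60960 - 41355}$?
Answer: $-60018 + \sqrt{19605} \approx -59878.0$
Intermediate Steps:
$Z = \sqrt{19605} \approx 140.02$
$\left(-198793 + 138775\right) + Z = \left(-198793 + 138775\right) + \sqrt{19605} = -60018 + \sqrt{19605}$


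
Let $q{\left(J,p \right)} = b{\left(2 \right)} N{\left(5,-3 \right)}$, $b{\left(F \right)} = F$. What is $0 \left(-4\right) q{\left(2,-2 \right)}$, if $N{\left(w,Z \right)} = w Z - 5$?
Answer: $0$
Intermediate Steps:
$N{\left(w,Z \right)} = -5 + Z w$ ($N{\left(w,Z \right)} = Z w - 5 = -5 + Z w$)
$q{\left(J,p \right)} = -40$ ($q{\left(J,p \right)} = 2 \left(-5 - 15\right) = 2 \left(-20\right) = -40$)
$0 \left(-4\right) q{\left(2,-2 \right)} = 0 \left(-4\right) \left(-40\right) = 0 \left(-40\right) = 0$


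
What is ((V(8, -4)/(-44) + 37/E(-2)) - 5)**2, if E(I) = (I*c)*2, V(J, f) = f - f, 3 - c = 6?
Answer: 529/144 ≈ 3.6736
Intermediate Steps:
c = -3 (c = 3 - 1*6 = 3 - 6 = -3)
V(J, f) = 0
E(I) = -6*I (E(I) = (I*(-3))*2 = -3*I*2 = -6*I)
((V(8, -4)/(-44) + 37/E(-2)) - 5)**2 = ((0/(-44) + 37/((-6*(-2)))) - 5)**2 = ((0*(-1/44) + 37/12) - 5)**2 = ((0 + 37*(1/12)) - 5)**2 = ((0 + 37/12) - 5)**2 = (37/12 - 5)**2 = (-23/12)**2 = 529/144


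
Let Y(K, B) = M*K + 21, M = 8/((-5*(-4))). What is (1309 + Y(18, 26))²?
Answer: 44702596/25 ≈ 1.7881e+6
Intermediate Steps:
M = ⅖ (M = 8/20 = 8*(1/20) = ⅖ ≈ 0.40000)
Y(K, B) = 21 + 2*K/5 (Y(K, B) = 2*K/5 + 21 = 21 + 2*K/5)
(1309 + Y(18, 26))² = (1309 + (21 + (⅖)*18))² = (1309 + (21 + 36/5))² = (1309 + 141/5)² = (6686/5)² = 44702596/25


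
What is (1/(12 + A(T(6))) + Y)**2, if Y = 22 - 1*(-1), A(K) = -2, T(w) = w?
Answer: 53361/100 ≈ 533.61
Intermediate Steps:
Y = 23 (Y = 22 + 1 = 23)
(1/(12 + A(T(6))) + Y)**2 = (1/(12 - 2) + 23)**2 = (1/10 + 23)**2 = (231/10)**2 = 53361/100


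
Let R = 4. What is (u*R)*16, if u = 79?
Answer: 5056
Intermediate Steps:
(u*R)*16 = (79*4)*16 = 316*16 = 5056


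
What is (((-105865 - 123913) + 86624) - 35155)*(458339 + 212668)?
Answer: -119646587163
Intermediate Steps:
(((-105865 - 123913) + 86624) - 35155)*(458339 + 212668) = ((-229778 + 86624) - 35155)*671007 = (-143154 - 35155)*671007 = -178309*671007 = -119646587163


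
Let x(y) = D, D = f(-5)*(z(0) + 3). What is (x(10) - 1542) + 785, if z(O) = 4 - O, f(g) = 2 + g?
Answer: -778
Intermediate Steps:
D = -21 (D = (2 - 5)*((4 - 1*0) + 3) = -3*((4 + 0) + 3) = -3*(4 + 3) = -3*7 = -21)
x(y) = -21
(x(10) - 1542) + 785 = (-21 - 1542) + 785 = -1563 + 785 = -778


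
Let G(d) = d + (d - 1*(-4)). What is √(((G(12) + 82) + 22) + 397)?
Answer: 23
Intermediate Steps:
G(d) = 4 + 2*d (G(d) = d + (d + 4) = d + (4 + d) = 4 + 2*d)
√(((G(12) + 82) + 22) + 397) = √((((4 + 2*12) + 82) + 22) + 397) = √((((4 + 24) + 82) + 22) + 397) = √(((28 + 82) + 22) + 397) = √((110 + 22) + 397) = √(132 + 397) = √529 = 23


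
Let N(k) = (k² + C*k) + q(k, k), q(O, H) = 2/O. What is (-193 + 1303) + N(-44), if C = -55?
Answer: 120251/22 ≈ 5466.0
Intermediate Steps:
N(k) = k² - 55*k + 2/k (N(k) = (k² - 55*k) + 2/k = k² - 55*k + 2/k)
(-193 + 1303) + N(-44) = (-193 + 1303) + (2 + (-44)²*(-55 - 44))/(-44) = 1110 - (2 + 1936*(-99))/44 = 1110 - (2 - 191664)/44 = 1110 - 1/44*(-191662) = 1110 + 95831/22 = 120251/22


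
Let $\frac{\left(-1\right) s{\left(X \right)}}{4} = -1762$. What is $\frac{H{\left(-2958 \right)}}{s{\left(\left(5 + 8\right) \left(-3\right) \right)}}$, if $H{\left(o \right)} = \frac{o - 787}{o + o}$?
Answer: $\frac{3745}{41695968} \approx 8.9817 \cdot 10^{-5}$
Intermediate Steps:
$s{\left(X \right)} = 7048$ ($s{\left(X \right)} = \left(-4\right) \left(-1762\right) = 7048$)
$H{\left(o \right)} = \frac{-787 + o}{2 o}$
$\frac{H{\left(-2958 \right)}}{s{\left(\left(5 + 8\right) \left(-3\right) \right)}} = \frac{\frac{1}{2} \frac{1}{-2958} \left(-787 - 2958\right)}{7048} = \frac{1}{2} \left(- \frac{1}{2958}\right) \left(-3745\right) \frac{1}{7048} = \frac{3745}{5916} \cdot \frac{1}{7048} = \frac{3745}{41695968}$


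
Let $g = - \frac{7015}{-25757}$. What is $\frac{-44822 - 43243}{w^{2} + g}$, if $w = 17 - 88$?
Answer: $- \frac{39794565}{2278036} \approx -17.469$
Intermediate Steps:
$g = \frac{7015}{25757}$ ($g = \left(-7015\right) \left(- \frac{1}{25757}\right) = \frac{7015}{25757} \approx 0.27235$)
$w = -71$ ($w = 17 - 88 = -71$)
$\frac{-44822 - 43243}{w^{2} + g} = \frac{-44822 - 43243}{\left(-71\right)^{2} + \frac{7015}{25757}} = - \frac{88065}{5041 + \frac{7015}{25757}} = - \frac{88065}{\frac{129848052}{25757}} = \left(-88065\right) \frac{25757}{129848052} = - \frac{39794565}{2278036}$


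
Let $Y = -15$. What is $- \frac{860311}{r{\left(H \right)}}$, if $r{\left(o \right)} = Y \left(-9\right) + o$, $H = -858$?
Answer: $\frac{860311}{723} \approx 1189.9$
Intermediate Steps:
$r{\left(o \right)} = 135 + o$ ($r{\left(o \right)} = \left(-15\right) \left(-9\right) + o = 135 + o$)
$- \frac{860311}{r{\left(H \right)}} = - \frac{860311}{135 - 858} = - \frac{860311}{-723} = \left(-860311\right) \left(- \frac{1}{723}\right) = \frac{860311}{723}$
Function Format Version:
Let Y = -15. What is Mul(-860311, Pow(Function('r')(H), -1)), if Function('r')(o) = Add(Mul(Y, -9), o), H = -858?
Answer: Rational(860311, 723) ≈ 1189.9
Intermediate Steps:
Function('r')(o) = Add(135, o) (Function('r')(o) = Add(Mul(-15, -9), o) = Add(135, o))
Mul(-860311, Pow(Function('r')(H), -1)) = Mul(-860311, Pow(Add(135, -858), -1)) = Mul(-860311, Pow(-723, -1)) = Mul(-860311, Rational(-1, 723)) = Rational(860311, 723)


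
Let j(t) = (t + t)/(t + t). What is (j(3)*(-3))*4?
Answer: -12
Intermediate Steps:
j(t) = 1 (j(t) = (2*t)/((2*t)) = (2*t)*(1/(2*t)) = 1)
(j(3)*(-3))*4 = (1*(-3))*4 = -3*4 = -12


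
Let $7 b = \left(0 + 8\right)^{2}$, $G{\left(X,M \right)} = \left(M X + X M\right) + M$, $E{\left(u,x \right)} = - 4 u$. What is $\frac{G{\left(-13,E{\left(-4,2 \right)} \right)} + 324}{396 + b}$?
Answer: $- \frac{133}{709} \approx -0.18759$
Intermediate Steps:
$G{\left(X,M \right)} = M + 2 M X$ ($G{\left(X,M \right)} = \left(M X + M X\right) + M = 2 M X + M = M + 2 M X$)
$b = \frac{64}{7}$ ($b = \frac{\left(0 + 8\right)^{2}}{7} = \frac{8^{2}}{7} = \frac{1}{7} \cdot 64 = \frac{64}{7} \approx 9.1429$)
$\frac{G{\left(-13,E{\left(-4,2 \right)} \right)} + 324}{396 + b} = \frac{\left(-4\right) \left(-4\right) \left(1 + 2 \left(-13\right)\right) + 324}{396 + \frac{64}{7}} = \frac{16 \left(1 - 26\right) + 324}{\frac{2836}{7}} = \left(16 \left(-25\right) + 324\right) \frac{7}{2836} = \left(-400 + 324\right) \frac{7}{2836} = \left(-76\right) \frac{7}{2836} = - \frac{133}{709}$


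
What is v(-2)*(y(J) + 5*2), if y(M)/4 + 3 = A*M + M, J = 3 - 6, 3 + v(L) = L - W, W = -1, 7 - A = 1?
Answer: 344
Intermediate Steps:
A = 6 (A = 7 - 1*1 = 7 - 1 = 6)
v(L) = -2 + L (v(L) = -3 + (L - 1*(-1)) = -3 + (L + 1) = -3 + (1 + L) = -2 + L)
J = -3
y(M) = -12 + 28*M (y(M) = -12 + 4*(6*M + M) = -12 + 4*(7*M) = -12 + 28*M)
v(-2)*(y(J) + 5*2) = (-2 - 2)*((-12 + 28*(-3)) + 5*2) = -4*((-12 - 84) + 10) = -4*(-96 + 10) = -4*(-86) = 344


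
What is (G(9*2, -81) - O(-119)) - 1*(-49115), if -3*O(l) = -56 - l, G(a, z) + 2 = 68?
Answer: 49202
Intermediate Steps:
G(a, z) = 66 (G(a, z) = -2 + 68 = 66)
O(l) = 56/3 + l/3 (O(l) = -(-56 - l)/3 = 56/3 + l/3)
(G(9*2, -81) - O(-119)) - 1*(-49115) = (66 - (56/3 + (⅓)*(-119))) - 1*(-49115) = (66 - (56/3 - 119/3)) + 49115 = (66 - 1*(-21)) + 49115 = (66 + 21) + 49115 = 87 + 49115 = 49202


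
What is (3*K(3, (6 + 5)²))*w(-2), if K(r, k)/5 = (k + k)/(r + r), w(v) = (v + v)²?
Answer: 9680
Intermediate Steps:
w(v) = 4*v² (w(v) = (2*v)² = 4*v²)
K(r, k) = 5*k/r (K(r, k) = 5*((k + k)/(r + r)) = 5*((2*k)/((2*r))) = 5*((2*k)*(1/(2*r))) = 5*(k/r) = 5*k/r)
(3*K(3, (6 + 5)²))*w(-2) = (3*(5*(6 + 5)²/3))*(4*(-2)²) = (3*(5*11²*(⅓)))*(4*4) = (3*(5*121*(⅓)))*16 = (3*(605/3))*16 = 605*16 = 9680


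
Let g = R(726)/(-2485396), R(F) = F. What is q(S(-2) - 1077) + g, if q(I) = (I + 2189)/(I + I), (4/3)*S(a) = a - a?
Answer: -691331039/1338385746 ≈ -0.51654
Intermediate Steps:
S(a) = 0 (S(a) = 3*(a - a)/4 = (¾)*0 = 0)
q(I) = (2189 + I)/(2*I) (q(I) = (2189 + I)/((2*I)) = (2189 + I)*(1/(2*I)) = (2189 + I)/(2*I))
g = -363/1242698 (g = 726/(-2485396) = 726*(-1/2485396) = -363/1242698 ≈ -0.00029211)
q(S(-2) - 1077) + g = (2189 + (0 - 1077))/(2*(0 - 1077)) - 363/1242698 = (½)*(2189 - 1077)/(-1077) - 363/1242698 = (½)*(-1/1077)*1112 - 363/1242698 = -556/1077 - 363/1242698 = -691331039/1338385746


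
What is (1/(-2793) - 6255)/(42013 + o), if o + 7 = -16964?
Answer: -8735108/34971153 ≈ -0.24978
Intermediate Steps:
o = -16971 (o = -7 - 16964 = -16971)
(1/(-2793) - 6255)/(42013 + o) = (1/(-2793) - 6255)/(42013 - 16971) = (-1/2793 - 6255)/25042 = -17470216/2793*1/25042 = -8735108/34971153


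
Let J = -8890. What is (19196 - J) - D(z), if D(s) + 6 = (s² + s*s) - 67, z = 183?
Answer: -38819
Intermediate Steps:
D(s) = -73 + 2*s² (D(s) = -6 + ((s² + s*s) - 67) = -6 + ((s² + s²) - 67) = -6 + (2*s² - 67) = -6 + (-67 + 2*s²) = -73 + 2*s²)
(19196 - J) - D(z) = (19196 - 1*(-8890)) - (-73 + 2*183²) = (19196 + 8890) - (-73 + 2*33489) = 28086 - (-73 + 66978) = 28086 - 1*66905 = 28086 - 66905 = -38819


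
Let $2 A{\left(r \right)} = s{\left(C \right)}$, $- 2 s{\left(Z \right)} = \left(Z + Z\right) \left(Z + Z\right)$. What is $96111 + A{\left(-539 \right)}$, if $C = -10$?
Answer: $96011$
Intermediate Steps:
$s{\left(Z \right)} = - 2 Z^{2}$ ($s{\left(Z \right)} = - \frac{\left(Z + Z\right) \left(Z + Z\right)}{2} = - \frac{2 Z 2 Z}{2} = - \frac{4 Z^{2}}{2} = - 2 Z^{2}$)
$A{\left(r \right)} = -100$ ($A{\left(r \right)} = \frac{\left(-2\right) \left(-10\right)^{2}}{2} = \frac{\left(-2\right) 100}{2} = \frac{1}{2} \left(-200\right) = -100$)
$96111 + A{\left(-539 \right)} = 96111 - 100 = 96011$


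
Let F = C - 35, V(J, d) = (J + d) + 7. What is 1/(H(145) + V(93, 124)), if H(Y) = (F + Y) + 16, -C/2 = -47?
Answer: 1/444 ≈ 0.0022523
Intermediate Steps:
C = 94 (C = -2*(-47) = 94)
V(J, d) = 7 + J + d
F = 59 (F = 94 - 35 = 59)
H(Y) = 75 + Y (H(Y) = (59 + Y) + 16 = 75 + Y)
1/(H(145) + V(93, 124)) = 1/((75 + 145) + (7 + 93 + 124)) = 1/(220 + 224) = 1/444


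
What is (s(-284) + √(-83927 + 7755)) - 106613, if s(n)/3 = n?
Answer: -107465 + 2*I*√19043 ≈ -1.0747e+5 + 275.99*I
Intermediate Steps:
s(n) = 3*n
(s(-284) + √(-83927 + 7755)) - 106613 = (3*(-284) + √(-83927 + 7755)) - 106613 = (-852 + √(-76172)) - 106613 = (-852 + 2*I*√19043) - 106613 = -107465 + 2*I*√19043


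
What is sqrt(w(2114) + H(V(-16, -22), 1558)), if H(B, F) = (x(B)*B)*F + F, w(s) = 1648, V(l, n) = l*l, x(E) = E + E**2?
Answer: sqrt(26241010822) ≈ 1.6199e+5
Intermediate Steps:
V(l, n) = l**2
H(B, F) = F + F*B**2*(1 + B) (H(B, F) = ((B*(1 + B))*B)*F + F = (B**2*(1 + B))*F + F = F*B**2*(1 + B) + F = F + F*B**2*(1 + B))
sqrt(w(2114) + H(V(-16, -22), 1558)) = sqrt(1648 + 1558*(1 + ((-16)**2)**2*(1 + (-16)**2))) = sqrt(1648 + 1558*(1 + 256**2*(1 + 256))) = sqrt(1648 + 1558*(1 + 65536*257)) = sqrt(1648 + 1558*(1 + 16842752)) = sqrt(1648 + 1558*16842753) = sqrt(1648 + 26241009174) = sqrt(26241010822)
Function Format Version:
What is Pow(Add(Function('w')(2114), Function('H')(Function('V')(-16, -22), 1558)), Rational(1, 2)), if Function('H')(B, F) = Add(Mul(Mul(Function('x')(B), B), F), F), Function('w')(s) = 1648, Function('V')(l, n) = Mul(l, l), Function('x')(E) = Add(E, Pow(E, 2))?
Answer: Pow(26241010822, Rational(1, 2)) ≈ 1.6199e+5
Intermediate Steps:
Function('V')(l, n) = Pow(l, 2)
Function('H')(B, F) = Add(F, Mul(F, Pow(B, 2), Add(1, B))) (Function('H')(B, F) = Add(Mul(Mul(Mul(B, Add(1, B)), B), F), F) = Add(Mul(Mul(Pow(B, 2), Add(1, B)), F), F) = Add(Mul(F, Pow(B, 2), Add(1, B)), F) = Add(F, Mul(F, Pow(B, 2), Add(1, B))))
Pow(Add(Function('w')(2114), Function('H')(Function('V')(-16, -22), 1558)), Rational(1, 2)) = Pow(Add(1648, Mul(1558, Add(1, Mul(Pow(Pow(-16, 2), 2), Add(1, Pow(-16, 2)))))), Rational(1, 2)) = Pow(Add(1648, Mul(1558, Add(1, Mul(Pow(256, 2), Add(1, 256))))), Rational(1, 2)) = Pow(Add(1648, Mul(1558, Add(1, Mul(65536, 257)))), Rational(1, 2)) = Pow(Add(1648, Mul(1558, Add(1, 16842752))), Rational(1, 2)) = Pow(Add(1648, Mul(1558, 16842753)), Rational(1, 2)) = Pow(Add(1648, 26241009174), Rational(1, 2)) = Pow(26241010822, Rational(1, 2))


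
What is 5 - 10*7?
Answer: -65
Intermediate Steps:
5 - 10*7 = 5 - 70 = -65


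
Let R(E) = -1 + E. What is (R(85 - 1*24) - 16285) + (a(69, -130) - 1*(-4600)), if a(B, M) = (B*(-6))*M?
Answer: 42195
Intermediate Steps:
a(B, M) = -6*B*M (a(B, M) = (-6*B)*M = -6*B*M)
(R(85 - 1*24) - 16285) + (a(69, -130) - 1*(-4600)) = ((-1 + (85 - 1*24)) - 16285) + (-6*69*(-130) - 1*(-4600)) = ((-1 + (85 - 24)) - 16285) + (53820 + 4600) = ((-1 + 61) - 16285) + 58420 = (60 - 16285) + 58420 = -16225 + 58420 = 42195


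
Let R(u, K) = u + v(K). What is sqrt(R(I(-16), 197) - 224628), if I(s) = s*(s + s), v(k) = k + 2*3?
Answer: 31*I*sqrt(233) ≈ 473.19*I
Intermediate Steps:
v(k) = 6 + k (v(k) = k + 6 = 6 + k)
I(s) = 2*s**2 (I(s) = s*(2*s) = 2*s**2)
R(u, K) = 6 + K + u (R(u, K) = u + (6 + K) = 6 + K + u)
sqrt(R(I(-16), 197) - 224628) = sqrt((6 + 197 + 2*(-16)**2) - 224628) = sqrt((6 + 197 + 2*256) - 224628) = sqrt((6 + 197 + 512) - 224628) = sqrt(715 - 224628) = sqrt(-223913) = 31*I*sqrt(233)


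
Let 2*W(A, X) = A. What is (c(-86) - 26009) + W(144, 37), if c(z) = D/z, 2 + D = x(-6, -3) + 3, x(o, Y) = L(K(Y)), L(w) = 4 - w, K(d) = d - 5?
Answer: -2230595/86 ≈ -25937.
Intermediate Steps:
W(A, X) = A/2
K(d) = -5 + d
x(o, Y) = 9 - Y (x(o, Y) = 4 - (-5 + Y) = 4 + (5 - Y) = 9 - Y)
D = 13 (D = -2 + ((9 - 1*(-3)) + 3) = -2 + ((9 + 3) + 3) = -2 + (12 + 3) = -2 + 15 = 13)
c(z) = 13/z
(c(-86) - 26009) + W(144, 37) = (13/(-86) - 26009) + (1/2)*144 = (13*(-1/86) - 26009) + 72 = (-13/86 - 26009) + 72 = -2236787/86 + 72 = -2230595/86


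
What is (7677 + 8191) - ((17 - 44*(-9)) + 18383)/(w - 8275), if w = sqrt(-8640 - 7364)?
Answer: 1086980705872/68491629 + 37592*I*sqrt(4001)/68491629 ≈ 15870.0 + 0.034717*I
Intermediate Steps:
w = 2*I*sqrt(4001) (w = sqrt(-16004) = 2*I*sqrt(4001) ≈ 126.51*I)
(7677 + 8191) - ((17 - 44*(-9)) + 18383)/(w - 8275) = (7677 + 8191) - ((17 - 44*(-9)) + 18383)/(2*I*sqrt(4001) - 8275) = 15868 - ((17 + 396) + 18383)/(-8275 + 2*I*sqrt(4001)) = 15868 - (413 + 18383)/(-8275 + 2*I*sqrt(4001)) = 15868 - 18796/(-8275 + 2*I*sqrt(4001))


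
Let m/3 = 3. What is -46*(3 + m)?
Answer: -552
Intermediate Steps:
m = 9 (m = 3*3 = 9)
-46*(3 + m) = -46*(3 + 9) = -46*12 = -552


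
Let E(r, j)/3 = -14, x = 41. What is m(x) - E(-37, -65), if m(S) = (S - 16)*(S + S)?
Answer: 2092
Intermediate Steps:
E(r, j) = -42 (E(r, j) = 3*(-14) = -42)
m(S) = 2*S*(-16 + S) (m(S) = (-16 + S)*(2*S) = 2*S*(-16 + S))
m(x) - E(-37, -65) = 2*41*(-16 + 41) - 1*(-42) = 2*41*25 + 42 = 2050 + 42 = 2092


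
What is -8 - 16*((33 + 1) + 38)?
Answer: -1160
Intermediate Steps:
-8 - 16*((33 + 1) + 38) = -8 - 16*(34 + 38) = -8 - 16*72 = -8 - 1152 = -1160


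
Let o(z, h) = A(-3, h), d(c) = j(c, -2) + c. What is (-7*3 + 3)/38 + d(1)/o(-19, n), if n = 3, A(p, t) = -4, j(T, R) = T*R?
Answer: -17/76 ≈ -0.22368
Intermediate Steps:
j(T, R) = R*T
d(c) = -c (d(c) = -2*c + c = -c)
o(z, h) = -4
(-7*3 + 3)/38 + d(1)/o(-19, n) = (-7*3 + 3)/38 - 1*1/(-4) = (-21 + 3)*(1/38) - 1*(-1/4) = -18*1/38 + 1/4 = -9/19 + 1/4 = -17/76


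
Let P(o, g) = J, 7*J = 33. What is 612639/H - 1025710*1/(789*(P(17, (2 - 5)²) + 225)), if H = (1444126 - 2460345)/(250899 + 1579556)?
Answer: -711375618054281935/644644619964 ≈ -1.1035e+6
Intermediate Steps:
J = 33/7 (J = (⅐)*33 = 33/7 ≈ 4.7143)
P(o, g) = 33/7
H = -1016219/1830455 ≈ -0.55517
612639/H - 1025710*1/(789*(P(17, (2 - 5)²) + 225)) = 612639/(-1016219/1830455) - 1025710*1/(789*(33/7 + 225)) = 612639*(-1830455/1016219) - 1025710/(789*(1608/7)) = -1121408120745/1016219 - 1025710/1268712/7 = -1121408120745/1016219 - 1025710*7/1268712 = -1121408120745/1016219 - 3589985/634356 = -711375618054281935/644644619964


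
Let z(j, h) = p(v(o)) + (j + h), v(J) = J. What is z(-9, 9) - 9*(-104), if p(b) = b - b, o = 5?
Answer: 936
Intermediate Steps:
p(b) = 0
z(j, h) = h + j (z(j, h) = 0 + (j + h) = 0 + (h + j) = h + j)
z(-9, 9) - 9*(-104) = (9 - 9) - 9*(-104) = 0 + 936 = 936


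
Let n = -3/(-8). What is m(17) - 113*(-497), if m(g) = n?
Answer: 449291/8 ≈ 56161.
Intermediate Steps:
n = 3/8 (n = -3*(-1/8) = 3/8 ≈ 0.37500)
m(g) = 3/8
m(17) - 113*(-497) = 3/8 - 113*(-497) = 3/8 + 56161 = 449291/8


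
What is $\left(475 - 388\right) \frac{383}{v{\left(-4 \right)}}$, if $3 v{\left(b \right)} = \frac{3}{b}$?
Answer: $-133284$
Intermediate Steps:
$v{\left(b \right)} = \frac{1}{b}$ ($v{\left(b \right)} = \frac{3 \frac{1}{b}}{3} = \frac{1}{b}$)
$\left(475 - 388\right) \frac{383}{v{\left(-4 \right)}} = \left(475 - 388\right) \frac{383}{\frac{1}{-4}} = 87 \frac{383}{- \frac{1}{4}} = 87 \cdot 383 \left(-4\right) = 87 \left(-1532\right) = -133284$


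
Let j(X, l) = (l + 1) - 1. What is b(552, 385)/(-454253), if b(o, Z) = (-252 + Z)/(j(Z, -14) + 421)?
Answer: -133/184880971 ≈ -7.1938e-7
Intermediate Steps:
j(X, l) = l (j(X, l) = (1 + l) - 1 = l)
b(o, Z) = -252/407 + Z/407 (b(o, Z) = (-252 + Z)/(-14 + 421) = (-252 + Z)/407 = (-252 + Z)*(1/407) = -252/407 + Z/407)
b(552, 385)/(-454253) = (-252/407 + (1/407)*385)/(-454253) = (-252/407 + 35/37)*(-1/454253) = (133/407)*(-1/454253) = -133/184880971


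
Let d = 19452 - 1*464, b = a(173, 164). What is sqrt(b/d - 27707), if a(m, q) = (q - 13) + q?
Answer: I*sqrt(2497397654147)/9494 ≈ 166.45*I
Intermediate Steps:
a(m, q) = -13 + 2*q (a(m, q) = (-13 + q) + q = -13 + 2*q)
b = 315 (b = -13 + 2*164 = -13 + 328 = 315)
d = 18988 (d = 19452 - 464 = 18988)
sqrt(b/d - 27707) = sqrt(315/18988 - 27707) = sqrt(-526100201/18988) = I*sqrt(2497397654147)/9494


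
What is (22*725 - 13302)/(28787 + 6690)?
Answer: 2648/35477 ≈ 0.074640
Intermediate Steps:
(22*725 - 13302)/(28787 + 6690) = (15950 - 13302)/35477 = 2648*(1/35477) = 2648/35477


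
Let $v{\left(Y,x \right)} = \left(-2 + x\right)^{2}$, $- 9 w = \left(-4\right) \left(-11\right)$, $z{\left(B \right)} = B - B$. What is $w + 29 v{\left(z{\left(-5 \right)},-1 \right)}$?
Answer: $\frac{2305}{9} \approx 256.11$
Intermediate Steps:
$z{\left(B \right)} = 0$
$w = - \frac{44}{9}$ ($w = - \frac{\left(-4\right) \left(-11\right)}{9} = \left(- \frac{1}{9}\right) 44 = - \frac{44}{9} \approx -4.8889$)
$w + 29 v{\left(z{\left(-5 \right)},-1 \right)} = - \frac{44}{9} + 29 \left(-2 - 1\right)^{2} = - \frac{44}{9} + 29 \left(-3\right)^{2} = - \frac{44}{9} + 29 \cdot 9 = - \frac{44}{9} + 261 = \frac{2305}{9}$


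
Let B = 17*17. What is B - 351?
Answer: -62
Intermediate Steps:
B = 289
B - 351 = 289 - 351 = -62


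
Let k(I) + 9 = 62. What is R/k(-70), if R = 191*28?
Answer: 5348/53 ≈ 100.91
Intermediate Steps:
k(I) = 53 (k(I) = -9 + 62 = 53)
R = 5348
R/k(-70) = 5348/53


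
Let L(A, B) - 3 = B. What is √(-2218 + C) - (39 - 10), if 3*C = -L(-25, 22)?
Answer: -29 + I*√20037/3 ≈ -29.0 + 47.184*I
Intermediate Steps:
L(A, B) = 3 + B
C = -25/3 (C = (-(3 + 22))/3 = (-1*25)/3 = (⅓)*(-25) = -25/3 ≈ -8.3333)
√(-2218 + C) - (39 - 10) = √(-2218 - 25/3) - (39 - 10) = √(-6679/3) - 1*29 = I*√20037/3 - 29 = -29 + I*√20037/3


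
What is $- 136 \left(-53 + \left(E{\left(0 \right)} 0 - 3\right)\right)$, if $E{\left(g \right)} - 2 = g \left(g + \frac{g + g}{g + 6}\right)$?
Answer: $7616$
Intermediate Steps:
$E{\left(g \right)} = 2 + g \left(g + \frac{2 g}{6 + g}\right)$ ($E{\left(g \right)} = 2 + g \left(g + \frac{g + g}{g + 6}\right) = 2 + g \left(g + \frac{2 g}{6 + g}\right)$)
$- 136 \left(-53 + \left(E{\left(0 \right)} 0 - 3\right)\right) = - 136 \left(-53 - \left(3 - \frac{12 + 0^{3} + 2 \cdot 0 + 8 \cdot 0^{2}}{6 + 0} \cdot 0\right)\right) = - 136 \left(-53 - \left(3 - \frac{12 + 0 + 0 + 8 \cdot 0}{6} \cdot 0\right)\right) = - 136 \left(-53 - \left(3 - \frac{12 + 0 + 0 + 0}{6} \cdot 0\right)\right) = - 136 \left(-53 - \left(3 - \frac{1}{6} \cdot 12 \cdot 0\right)\right) = - 136 \left(-53 + \left(2 \cdot 0 - 3\right)\right) = - 136 \left(-53 + \left(0 - 3\right)\right) = - 136 \left(-53 - 3\right) = \left(-136\right) \left(-56\right) = 7616$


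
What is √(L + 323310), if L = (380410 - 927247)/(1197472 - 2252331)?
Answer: √359756508055557093/1054859 ≈ 568.60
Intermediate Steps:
L = 546837/1054859 (L = -546837/(-1054859) = -546837*(-1/1054859) = 546837/1054859 ≈ 0.51840)
√(L + 323310) = √(546837/1054859 + 323310) = √(341047010127/1054859) = √359756508055557093/1054859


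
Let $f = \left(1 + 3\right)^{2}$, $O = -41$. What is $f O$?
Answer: $-656$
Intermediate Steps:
$f = 16$ ($f = 4^{2} = 16$)
$f O = 16 \left(-41\right) = -656$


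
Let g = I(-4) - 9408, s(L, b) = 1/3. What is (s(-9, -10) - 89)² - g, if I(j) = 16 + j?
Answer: 155320/9 ≈ 17258.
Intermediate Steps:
s(L, b) = ⅓
g = -9396 (g = (16 - 4) - 9408 = 12 - 9408 = -9396)
(s(-9, -10) - 89)² - g = (⅓ - 89)² - 1*(-9396) = (-266/3)² + 9396 = 70756/9 + 9396 = 155320/9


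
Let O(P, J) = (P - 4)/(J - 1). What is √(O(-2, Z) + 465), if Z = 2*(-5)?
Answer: 3*√6259/11 ≈ 21.577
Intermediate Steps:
Z = -10
O(P, J) = (-4 + P)/(-1 + J)
√(O(-2, Z) + 465) = √((-4 - 2)/(-1 - 10) + 465) = √(-6/(-11) + 465) = √(-1/11*(-6) + 465) = √(6/11 + 465) = √(5121/11) = 3*√6259/11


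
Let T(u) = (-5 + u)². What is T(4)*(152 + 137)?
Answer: 289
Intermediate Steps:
T(4)*(152 + 137) = (-5 + 4)²*(152 + 137) = (-1)²*289 = 1*289 = 289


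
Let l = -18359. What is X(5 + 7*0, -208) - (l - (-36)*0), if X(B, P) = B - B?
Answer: 18359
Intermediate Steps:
X(B, P) = 0
X(5 + 7*0, -208) - (l - (-36)*0) = 0 - (-18359 - (-36)*0) = 0 - (-18359 - 1*0) = 0 - (-18359 + 0) = 0 - 1*(-18359) = 0 + 18359 = 18359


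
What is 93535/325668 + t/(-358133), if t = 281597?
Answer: -58209161641/116632457844 ≈ -0.49908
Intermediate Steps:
93535/325668 + t/(-358133) = 93535/325668 + 281597/(-358133) = 93535*(1/325668) + 281597*(-1/358133) = 93535/325668 - 281597/358133 = -58209161641/116632457844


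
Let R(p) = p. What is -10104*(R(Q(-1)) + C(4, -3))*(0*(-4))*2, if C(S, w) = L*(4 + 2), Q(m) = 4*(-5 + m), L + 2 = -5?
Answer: 0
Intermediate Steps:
L = -7 (L = -2 - 5 = -7)
Q(m) = -20 + 4*m
C(S, w) = -42 (C(S, w) = -7*(4 + 2) = -7*6 = -42)
-10104*(R(Q(-1)) + C(4, -3))*(0*(-4))*2 = -10104*((-20 + 4*(-1)) - 42)*(0*(-4))*2 = -10104*((-20 - 4) - 42)*0*2 = -10104*(-24 - 42)*0 = -(-666864)*0 = -10104*0 = 0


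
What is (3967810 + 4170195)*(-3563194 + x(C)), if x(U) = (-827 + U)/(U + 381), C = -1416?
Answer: -6002435501000747/207 ≈ -2.8997e+13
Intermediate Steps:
x(U) = (-827 + U)/(381 + U)
(3967810 + 4170195)*(-3563194 + x(C)) = (3967810 + 4170195)*(-3563194 + (-827 - 1416)/(381 - 1416)) = 8138005*(-3563194 - 2243/(-1035)) = 8138005*(-3563194 - 1/1035*(-2243)) = 8138005*(-3563194 + 2243/1035) = 8138005*(-3687903547/1035) = -6002435501000747/207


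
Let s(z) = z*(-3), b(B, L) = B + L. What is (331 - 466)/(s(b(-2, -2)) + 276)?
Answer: -15/32 ≈ -0.46875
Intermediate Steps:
s(z) = -3*z
(331 - 466)/(s(b(-2, -2)) + 276) = (331 - 466)/(-3*(-2 - 2) + 276) = -135/(-3*(-4) + 276) = -135/(12 + 276) = -135/288 = -135*1/288 = -15/32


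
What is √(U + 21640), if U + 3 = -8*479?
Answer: √17805 ≈ 133.44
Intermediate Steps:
U = -3835 (U = -3 - 8*479 = -3 - 3832 = -3835)
√(U + 21640) = √(-3835 + 21640) = √17805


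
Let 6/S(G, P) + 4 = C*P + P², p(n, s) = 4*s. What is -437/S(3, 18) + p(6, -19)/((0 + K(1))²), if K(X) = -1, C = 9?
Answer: -105545/3 ≈ -35182.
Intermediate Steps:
S(G, P) = 6/(-4 + P² + 9*P) (S(G, P) = 6/(-4 + (9*P + P²)) = 6/(-4 + (P² + 9*P)) = 6/(-4 + P² + 9*P))
-437/S(3, 18) + p(6, -19)/((0 + K(1))²) = -437/(6/(-4 + 18² + 9*18)) + (4*(-19))/((0 - 1)²) = -437/(6/(-4 + 324 + 162)) - 76/((-1)²) = -437/(6/482) - 76/1 = -437/(6*(1/482)) - 76*1 = -437/3/241 - 76 = -437*241/3 - 76 = -105317/3 - 76 = -105545/3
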